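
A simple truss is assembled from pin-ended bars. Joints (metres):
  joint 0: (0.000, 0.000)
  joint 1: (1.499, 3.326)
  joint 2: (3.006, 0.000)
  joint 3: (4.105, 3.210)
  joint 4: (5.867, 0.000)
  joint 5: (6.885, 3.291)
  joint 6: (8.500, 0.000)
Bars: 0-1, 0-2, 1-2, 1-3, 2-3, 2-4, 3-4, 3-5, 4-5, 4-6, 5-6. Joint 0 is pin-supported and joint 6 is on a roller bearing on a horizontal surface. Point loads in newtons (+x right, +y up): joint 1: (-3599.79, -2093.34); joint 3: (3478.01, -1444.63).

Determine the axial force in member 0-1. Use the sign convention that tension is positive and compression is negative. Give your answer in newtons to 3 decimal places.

-2814.840

N=7 nodes, M=11 members, R=3 reactions → 2N=14, M+R=14
member 0 (0-1): L=3.6482, (cx,cy)=(0.4109,0.9117)
member 1 (0-2): L=3.0060, (cx,cy)=(1.0000,0.0000)
member 2 (1-2): L=3.6515, (cx,cy)=(0.4127,-0.9109)
member 3 (1-3): L=2.6086, (cx,cy)=(0.9990,-0.0445)
member 4 (2-3): L=3.3929, (cx,cy)=(0.3239,0.9461)
member 5 (2-4): L=2.8610, (cx,cy)=(1.0000,0.0000)
member 6 (3-4): L=3.6618, (cx,cy)=(0.4812,-0.8766)
member 7 (3-5): L=2.7812, (cx,cy)=(0.9996,0.0291)
member 8 (4-5): L=3.4449, (cx,cy)=(0.2955,0.9553)
member 9 (4-6): L=2.6330, (cx,cy)=(1.0000,0.0000)
member 10 (5-6): L=3.6659, (cx,cy)=(0.4405,-0.8977)
solve A·x = −loads:
  F[0-1] = -2814.8398 N (compression)
  F[0-2] = +1034.8064 N (tension)
  F[1-2] = +408.0203 N (tension)
  F[1-3] = +2277.0624 N (tension)
  F[2-3] = -392.8288 N (compression)
  F[2-4] = +1330.4412 N (tension)
  F[3-4] = -1134.5628 N (compression)
  F[3-5] = -784.8399 N (compression)
  F[4-5] = +1041.0754 N (tension)
  F[4-6] = +476.8552 N (tension)
  F[5-6] = -1082.4203 N (compression)
  Rx@0 = +121.7800 N
  Ry@0 = +2566.2484 N
  Ry@6 = +971.7216 N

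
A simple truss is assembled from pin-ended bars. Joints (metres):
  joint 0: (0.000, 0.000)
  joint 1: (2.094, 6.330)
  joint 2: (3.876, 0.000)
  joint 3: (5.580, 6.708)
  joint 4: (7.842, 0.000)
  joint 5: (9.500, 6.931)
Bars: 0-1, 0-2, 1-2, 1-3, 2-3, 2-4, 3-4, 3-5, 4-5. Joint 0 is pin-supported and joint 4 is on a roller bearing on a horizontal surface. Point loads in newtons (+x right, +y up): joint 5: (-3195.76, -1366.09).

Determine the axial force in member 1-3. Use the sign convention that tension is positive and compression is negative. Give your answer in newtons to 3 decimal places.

N=6 nodes, M=9 members, R=3 reactions → 2N=12, M+R=12
member 0 (0-1): L=6.6674, (cx,cy)=(0.3141,0.9494)
member 1 (0-2): L=3.8760, (cx,cy)=(1.0000,0.0000)
member 2 (1-2): L=6.5760, (cx,cy)=(0.2710,-0.9626)
member 3 (1-3): L=3.5064, (cx,cy)=(0.9942,0.1078)
member 4 (2-3): L=6.9210, (cx,cy)=(0.2462,0.9692)
member 5 (2-4): L=3.9660, (cx,cy)=(1.0000,0.0000)
member 6 (3-4): L=7.0791, (cx,cy)=(0.3195,-0.9476)
member 7 (3-5): L=3.9263, (cx,cy)=(0.9984,0.0568)
member 8 (4-5): L=7.1266, (cx,cy)=(0.2327,0.9726)
solve A·x = −loads:
  F[0-1] = -2670.8259 N (compression)
  F[0-2] = -2356.9413 N (compression)
  F[1-2] = +2464.5236 N (tension)
  F[1-3] = -1515.4953 N (compression)
  F[2-3] = -2447.6556 N (compression)
  F[2-4] = -1086.4699 N (compression)
  F[3-4] = +2501.3550 N (tension)
  F[3-5] = -2913.2539 N (compression)
  F[4-5] = -1234.5035 N (compression)
  Rx@0 = +3195.7600 N
  Ry@0 = +2535.6842 N
  Ry@4 = -1169.5942 N

-1515.495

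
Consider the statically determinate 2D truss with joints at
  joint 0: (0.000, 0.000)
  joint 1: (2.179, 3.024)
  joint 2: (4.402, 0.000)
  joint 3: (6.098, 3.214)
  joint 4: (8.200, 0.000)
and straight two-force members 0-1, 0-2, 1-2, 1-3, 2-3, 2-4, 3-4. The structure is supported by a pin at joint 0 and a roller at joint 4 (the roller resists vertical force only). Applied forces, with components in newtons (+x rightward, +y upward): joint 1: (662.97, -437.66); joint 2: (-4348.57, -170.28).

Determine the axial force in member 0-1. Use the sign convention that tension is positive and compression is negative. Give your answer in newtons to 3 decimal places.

-191.958

N=5 nodes, M=7 members, R=3 reactions → 2N=10, M+R=10
member 0 (0-1): L=3.7273, (cx,cy)=(0.5846,0.8113)
member 1 (0-2): L=4.4020, (cx,cy)=(1.0000,0.0000)
member 2 (1-2): L=3.7532, (cx,cy)=(0.5923,-0.8057)
member 3 (1-3): L=3.9236, (cx,cy)=(0.9988,0.0484)
member 4 (2-3): L=3.6340, (cx,cy)=(0.4667,0.8844)
member 5 (2-4): L=3.7980, (cx,cy)=(1.0000,0.0000)
member 6 (3-4): L=3.8403, (cx,cy)=(0.5473,-0.8369)
solve A·x = −loads:
  F[0-1] = -191.9576 N (compression)
  F[0-2] = -3573.3799 N (compression)
  F[1-2] = -382.8995 N (compression)
  F[1-3] = -549.0432 N (compression)
  F[2-3] = +541.3618 N (tension)
  F[2-4] = +295.7462 N (tension)
  F[3-4] = -540.3261 N (compression)
  Rx@0 = +3685.6000 N
  Ry@0 = +155.7382 N
  Ry@4 = +452.2018 N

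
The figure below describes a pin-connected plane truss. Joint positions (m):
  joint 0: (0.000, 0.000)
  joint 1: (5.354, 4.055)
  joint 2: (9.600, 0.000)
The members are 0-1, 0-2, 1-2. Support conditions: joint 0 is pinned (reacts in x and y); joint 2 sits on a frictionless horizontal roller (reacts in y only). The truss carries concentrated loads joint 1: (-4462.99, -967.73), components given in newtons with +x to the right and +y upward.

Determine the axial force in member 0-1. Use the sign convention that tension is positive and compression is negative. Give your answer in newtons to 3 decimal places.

N=3 nodes, M=3 members, R=3 reactions → 2N=6, M+R=6
member 0 (0-1): L=6.7163, (cx,cy)=(0.7972,0.6038)
member 1 (0-2): L=9.6000, (cx,cy)=(1.0000,0.0000)
member 2 (1-2): L=5.8712, (cx,cy)=(0.7232,-0.6907)
solve A·x = −loads:
  F[0-1] = -3831.2863 N (compression)
  F[0-2] = -1408.8105 N (compression)
  F[1-2] = +1948.0628 N (tension)
  Rx@0 = +4462.9900 N
  Ry@0 = +2313.1673 N
  Ry@2 = -1345.4373 N

-3831.286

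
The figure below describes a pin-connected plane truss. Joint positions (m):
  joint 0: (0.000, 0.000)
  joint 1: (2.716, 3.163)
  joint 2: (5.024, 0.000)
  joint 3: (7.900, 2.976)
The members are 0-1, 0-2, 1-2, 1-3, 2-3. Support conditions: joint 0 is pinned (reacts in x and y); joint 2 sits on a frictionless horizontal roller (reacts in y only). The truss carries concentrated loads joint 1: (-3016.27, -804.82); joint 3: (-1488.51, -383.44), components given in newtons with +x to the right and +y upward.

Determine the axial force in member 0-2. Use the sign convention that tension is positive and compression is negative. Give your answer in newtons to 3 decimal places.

-1988.049

N=4 nodes, M=5 members, R=3 reactions → 2N=8, M+R=8
member 0 (0-1): L=4.1691, (cx,cy)=(0.6515,0.7587)
member 1 (0-2): L=5.0240, (cx,cy)=(1.0000,0.0000)
member 2 (1-2): L=3.9155, (cx,cy)=(0.5894,-0.8078)
member 3 (1-3): L=5.1874, (cx,cy)=(0.9994,-0.0360)
member 4 (2-3): L=4.1386, (cx,cy)=(0.6949,0.7191)
solve A·x = −loads:
  F[0-1] = -3863.2003 N (compression)
  F[0-2] = -1988.0490 N (compression)
  F[1-2] = +2680.1987 N (tension)
  F[1-3] = -1080.9975 N (compression)
  F[2-3] = -587.4257 N (compression)
  Rx@0 = +4504.7800 N
  Ry@0 = +2930.9353 N
  Ry@2 = -1742.6753 N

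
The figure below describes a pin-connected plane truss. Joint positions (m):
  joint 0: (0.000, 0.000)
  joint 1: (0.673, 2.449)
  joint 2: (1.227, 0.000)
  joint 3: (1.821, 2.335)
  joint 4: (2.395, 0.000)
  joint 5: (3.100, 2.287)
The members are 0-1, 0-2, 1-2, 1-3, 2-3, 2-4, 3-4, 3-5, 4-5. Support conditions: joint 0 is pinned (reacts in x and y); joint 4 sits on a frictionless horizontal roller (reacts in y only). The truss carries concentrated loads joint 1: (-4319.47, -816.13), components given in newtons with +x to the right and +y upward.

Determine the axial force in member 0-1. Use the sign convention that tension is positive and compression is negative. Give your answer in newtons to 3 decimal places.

-5189.152

N=6 nodes, M=9 members, R=3 reactions → 2N=12, M+R=12
member 0 (0-1): L=2.5398, (cx,cy)=(0.2650,0.9643)
member 1 (0-2): L=1.2270, (cx,cy)=(1.0000,0.0000)
member 2 (1-2): L=2.5109, (cx,cy)=(0.2206,-0.9754)
member 3 (1-3): L=1.1536, (cx,cy)=(0.9951,-0.0988)
member 4 (2-3): L=2.4094, (cx,cy)=(0.2465,0.9691)
member 5 (2-4): L=1.1680, (cx,cy)=(1.0000,0.0000)
member 6 (3-4): L=2.4045, (cx,cy)=(0.2387,-0.9711)
member 7 (3-5): L=1.2799, (cx,cy)=(0.9993,-0.0375)
member 8 (4-5): L=2.3932, (cx,cy)=(0.2946,0.9556)
solve A·x = −loads:
  F[0-1] = -5189.1524 N (compression)
  F[0-2] = -2944.4349 N (compression)
  F[1-2] = +4085.3270 N (tension)
  F[1-3] = +2053.0978 N (tension)
  F[2-3] = -4111.5559 N (compression)
  F[2-4] = -1029.3963 N (compression)
  F[3-4] = +4312.1963 N (tension)
  F[3-5] = -0.0000 N (tension)
  F[4-5] = +0.0000 N (tension)
  Rx@0 = +4319.4700 N
  Ry@0 = +5003.6567 N
  Ry@4 = -4187.5267 N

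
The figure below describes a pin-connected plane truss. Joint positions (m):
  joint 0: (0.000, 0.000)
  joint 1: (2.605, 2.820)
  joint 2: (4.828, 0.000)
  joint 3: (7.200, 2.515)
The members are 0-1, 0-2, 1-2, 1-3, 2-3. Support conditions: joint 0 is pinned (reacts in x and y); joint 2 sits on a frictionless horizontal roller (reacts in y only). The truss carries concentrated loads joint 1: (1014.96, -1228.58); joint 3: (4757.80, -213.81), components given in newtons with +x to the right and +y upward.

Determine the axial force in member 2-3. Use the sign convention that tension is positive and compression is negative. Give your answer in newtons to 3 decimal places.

N=4 nodes, M=5 members, R=3 reactions → 2N=8, M+R=8
member 0 (0-1): L=3.8391, (cx,cy)=(0.6786,0.7346)
member 1 (0-2): L=4.8280, (cx,cy)=(1.0000,0.0000)
member 2 (1-2): L=3.5908, (cx,cy)=(0.6191,-0.7853)
member 3 (1-3): L=4.6051, (cx,cy)=(0.9978,-0.0662)
member 4 (2-3): L=3.4571, (cx,cy)=(0.6861,0.7275)
solve A·x = −loads:
  F[0-1] = +3554.0232 N (tension)
  F[0-2] = +3361.1757 N (tension)
  F[1-2] = -5283.1158 N (compression)
  F[1-3] = +4677.5410 N (tension)
  F[2-3] = +131.9435 N (tension)
  Rx@0 = -5772.7600 N
  Ry@0 = -2610.6210 N
  Ry@2 = +4053.0110 N

131.943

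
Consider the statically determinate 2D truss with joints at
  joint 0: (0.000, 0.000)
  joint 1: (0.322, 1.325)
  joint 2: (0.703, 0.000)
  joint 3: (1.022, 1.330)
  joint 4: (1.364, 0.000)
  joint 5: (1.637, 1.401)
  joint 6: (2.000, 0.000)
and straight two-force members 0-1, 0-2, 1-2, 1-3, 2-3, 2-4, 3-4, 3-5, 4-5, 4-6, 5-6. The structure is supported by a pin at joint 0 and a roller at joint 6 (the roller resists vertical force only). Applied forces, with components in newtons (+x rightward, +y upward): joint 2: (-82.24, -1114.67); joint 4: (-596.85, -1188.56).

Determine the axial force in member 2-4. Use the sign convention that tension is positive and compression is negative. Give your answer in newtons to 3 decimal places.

-18.306

N=7 nodes, M=11 members, R=3 reactions → 2N=14, M+R=14
member 0 (0-1): L=1.3636, (cx,cy)=(0.2361,0.9717)
member 1 (0-2): L=0.7030, (cx,cy)=(1.0000,0.0000)
member 2 (1-2): L=1.3787, (cx,cy)=(0.2763,-0.9611)
member 3 (1-3): L=0.7000, (cx,cy)=(1.0000,0.0071)
member 4 (2-3): L=1.3677, (cx,cy)=(0.2332,0.9724)
member 5 (2-4): L=0.6610, (cx,cy)=(1.0000,0.0000)
member 6 (3-4): L=1.3733, (cx,cy)=(0.2490,-0.9685)
member 7 (3-5): L=0.6191, (cx,cy)=(0.9934,0.1147)
member 8 (4-5): L=1.4274, (cx,cy)=(0.1913,0.9815)
member 9 (4-6): L=0.6360, (cx,cy)=(1.0000,0.0000)
member 10 (5-6): L=1.4473, (cx,cy)=(0.2508,-0.9680)
solve A·x = −loads:
  F[0-1] = -1132.8657 N (compression)
  F[0-2] = -411.5686 N (compression)
  F[1-2] = +1141.0998 N (tension)
  F[1-3] = -582.8784 N (compression)
  F[2-3] = +18.5185 N (tension)
  F[2-4] = -18.3056 N (compression)
  F[3-4] = -80.8586 N (compression)
  F[3-5] = -562.1162 N (compression)
  F[4-5] = +1290.6989 N (tension)
  F[4-6] = +311.5438 N (tension)
  F[5-6] = -1242.1095 N (compression)
  Rx@0 = +679.0900 N
  Ry@0 = +1100.8256 N
  Ry@6 = +1202.4044 N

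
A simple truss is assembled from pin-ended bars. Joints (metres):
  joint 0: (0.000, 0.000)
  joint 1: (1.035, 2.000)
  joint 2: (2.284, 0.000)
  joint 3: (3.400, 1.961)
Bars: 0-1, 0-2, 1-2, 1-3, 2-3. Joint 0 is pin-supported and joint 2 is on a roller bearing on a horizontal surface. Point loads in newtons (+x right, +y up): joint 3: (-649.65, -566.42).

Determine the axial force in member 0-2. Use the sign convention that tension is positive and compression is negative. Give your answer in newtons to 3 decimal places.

N=4 nodes, M=5 members, R=3 reactions → 2N=8, M+R=8
member 0 (0-1): L=2.2519, (cx,cy)=(0.4596,0.8881)
member 1 (0-2): L=2.2840, (cx,cy)=(1.0000,0.0000)
member 2 (1-2): L=2.3580, (cx,cy)=(0.5297,-0.8482)
member 3 (1-3): L=2.3653, (cx,cy)=(0.9999,-0.0165)
member 4 (2-3): L=2.2563, (cx,cy)=(0.4946,0.8691)
solve A·x = −loads:
  F[0-1] = -316.4145 N (compression)
  F[0-2] = -504.2246 N (compression)
  F[1-2] = +337.6164 N (tension)
  F[1-3] = -324.3029 N (compression)
  F[2-3] = -657.8732 N (compression)
  Rx@0 = +649.6500 N
  Ry@0 = +281.0153 N
  Ry@2 = +285.4047 N

-504.225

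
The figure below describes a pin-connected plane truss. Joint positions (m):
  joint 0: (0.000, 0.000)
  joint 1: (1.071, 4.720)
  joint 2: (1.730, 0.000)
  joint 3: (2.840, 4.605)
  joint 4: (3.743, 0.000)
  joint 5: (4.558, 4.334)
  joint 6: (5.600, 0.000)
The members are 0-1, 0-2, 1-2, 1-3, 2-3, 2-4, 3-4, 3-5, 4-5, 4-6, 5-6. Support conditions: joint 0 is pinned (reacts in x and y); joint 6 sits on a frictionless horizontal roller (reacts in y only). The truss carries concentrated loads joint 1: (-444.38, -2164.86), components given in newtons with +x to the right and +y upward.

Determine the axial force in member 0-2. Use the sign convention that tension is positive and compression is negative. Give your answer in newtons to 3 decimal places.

37.883

N=7 nodes, M=11 members, R=3 reactions → 2N=14, M+R=14
member 0 (0-1): L=4.8400, (cx,cy)=(0.2213,0.9752)
member 1 (0-2): L=1.7300, (cx,cy)=(1.0000,0.0000)
member 2 (1-2): L=4.7658, (cx,cy)=(0.1383,-0.9904)
member 3 (1-3): L=1.7727, (cx,cy)=(0.9979,-0.0649)
member 4 (2-3): L=4.7369, (cx,cy)=(0.2343,0.9722)
member 5 (2-4): L=2.0130, (cx,cy)=(1.0000,0.0000)
member 6 (3-4): L=4.6927, (cx,cy)=(0.1924,-0.9813)
member 7 (3-5): L=1.7392, (cx,cy)=(0.9878,-0.1558)
member 8 (4-5): L=4.4100, (cx,cy)=(0.1848,0.9828)
member 9 (4-6): L=1.8570, (cx,cy)=(1.0000,0.0000)
member 10 (5-6): L=4.4575, (cx,cy)=(0.2338,-0.9723)
solve A·x = −loads:
  F[0-1] = -2179.4071 N (compression)
  F[0-2] = +37.8830 N (tension)
  F[1-2] = -37.7193 N (compression)
  F[1-3] = -32.7362 N (compression)
  F[2-3] = +38.4269 N (tension)
  F[2-4] = +23.6627 N (tension)
  F[3-4] = -37.5916 N (compression)
  F[3-5] = -16.6322 N (compression)
  F[4-5] = +37.5356 N (tension)
  F[4-6] = +9.4921 N (tension)
  F[5-6] = -40.6057 N (compression)
  Rx@0 = +444.3800 N
  Ry@0 = +2125.3794 N
  Ry@6 = +39.4806 N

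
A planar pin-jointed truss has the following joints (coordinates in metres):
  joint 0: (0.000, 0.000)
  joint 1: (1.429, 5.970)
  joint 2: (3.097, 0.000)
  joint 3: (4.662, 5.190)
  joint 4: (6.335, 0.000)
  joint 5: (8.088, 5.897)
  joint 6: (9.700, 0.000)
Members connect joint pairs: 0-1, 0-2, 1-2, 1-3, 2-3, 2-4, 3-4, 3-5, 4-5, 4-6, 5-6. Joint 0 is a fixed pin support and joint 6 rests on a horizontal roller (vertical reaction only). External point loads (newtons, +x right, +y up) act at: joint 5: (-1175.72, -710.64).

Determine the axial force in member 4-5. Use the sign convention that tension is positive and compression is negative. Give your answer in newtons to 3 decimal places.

N=7 nodes, M=11 members, R=3 reactions → 2N=14, M+R=14
member 0 (0-1): L=6.1386, (cx,cy)=(0.2328,0.9725)
member 1 (0-2): L=3.0970, (cx,cy)=(1.0000,0.0000)
member 2 (1-2): L=6.1986, (cx,cy)=(0.2691,-0.9631)
member 3 (1-3): L=3.3258, (cx,cy)=(0.9721,-0.2345)
member 4 (2-3): L=5.4208, (cx,cy)=(0.2887,0.9574)
member 5 (2-4): L=3.2380, (cx,cy)=(1.0000,0.0000)
member 6 (3-4): L=5.4530, (cx,cy)=(0.3068,-0.9518)
member 7 (3-5): L=3.4982, (cx,cy)=(0.9794,0.2021)
member 8 (4-5): L=6.1520, (cx,cy)=(0.2849,0.9585)
member 9 (4-6): L=3.3650, (cx,cy)=(1.0000,0.0000)
member 10 (5-6): L=6.1134, (cx,cy)=(0.2637,-0.9646)
solve A·x = −loads:
  F[0-1] = -856.3902 N (compression)
  F[0-2] = -976.3630 N (compression)
  F[1-2] = +980.8140 N (tension)
  F[1-3] = -476.5782 N (compression)
  F[2-3] = -986.6487 N (compression)
  F[2-4] = -427.5874 N (compression)
  F[3-4] = +668.3930 N (tension)
  F[3-5] = -973.2833 N (compression)
  F[4-5] = -663.6716 N (compression)
  F[4-6] = -33.4108 N (compression)
  F[5-6] = +126.7075 N (tension)
  Rx@0 = +1175.7200 N
  Ry@0 = +832.8631 N
  Ry@6 = -122.2231 N

-663.672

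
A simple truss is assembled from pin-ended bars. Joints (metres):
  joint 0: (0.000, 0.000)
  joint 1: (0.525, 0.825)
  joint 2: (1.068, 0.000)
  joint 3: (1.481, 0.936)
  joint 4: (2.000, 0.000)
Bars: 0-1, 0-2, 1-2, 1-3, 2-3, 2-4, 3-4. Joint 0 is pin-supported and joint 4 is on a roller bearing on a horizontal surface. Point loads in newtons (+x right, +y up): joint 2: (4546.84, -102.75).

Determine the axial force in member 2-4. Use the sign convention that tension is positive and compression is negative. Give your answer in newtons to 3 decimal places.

30.424

N=5 nodes, M=7 members, R=3 reactions → 2N=10, M+R=10
member 0 (0-1): L=0.9779, (cx,cy)=(0.5369,0.8437)
member 1 (0-2): L=1.0680, (cx,cy)=(1.0000,0.0000)
member 2 (1-2): L=0.9877, (cx,cy)=(0.5498,-0.8353)
member 3 (1-3): L=0.9624, (cx,cy)=(0.9933,0.1153)
member 4 (2-3): L=1.0231, (cx,cy)=(0.4037,0.9149)
member 5 (2-4): L=0.9320, (cx,cy)=(1.0000,0.0000)
member 6 (3-4): L=1.0703, (cx,cy)=(0.4849,-0.8746)
solve A·x = −loads:
  F[0-1] = -56.7544 N (compression)
  F[0-2] = +4577.3100 N (tension)
  F[1-2] = +49.3178 N (tension)
  F[1-3] = -57.9710 N (compression)
  F[2-3] = +67.2803 N (tension)
  F[2-4] = +30.4239 N (tension)
  F[3-4] = -62.7389 N (compression)
  Rx@0 = -4546.8400 N
  Ry@0 = +47.8815 N
  Ry@4 = +54.8685 N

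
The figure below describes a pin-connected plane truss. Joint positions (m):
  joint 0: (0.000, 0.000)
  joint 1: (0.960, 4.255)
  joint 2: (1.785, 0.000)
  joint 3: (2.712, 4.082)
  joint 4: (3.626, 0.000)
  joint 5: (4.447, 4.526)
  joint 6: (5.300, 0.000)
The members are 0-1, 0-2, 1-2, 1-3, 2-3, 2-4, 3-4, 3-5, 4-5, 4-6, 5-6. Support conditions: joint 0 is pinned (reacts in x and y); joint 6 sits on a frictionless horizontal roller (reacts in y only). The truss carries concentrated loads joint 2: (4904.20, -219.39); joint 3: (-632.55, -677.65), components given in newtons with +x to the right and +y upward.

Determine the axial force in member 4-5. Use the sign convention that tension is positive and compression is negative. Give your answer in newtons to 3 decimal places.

-74.340

N=7 nodes, M=11 members, R=3 reactions → 2N=14, M+R=14
member 0 (0-1): L=4.3620, (cx,cy)=(0.2201,0.9755)
member 1 (0-2): L=1.7850, (cx,cy)=(1.0000,0.0000)
member 2 (1-2): L=4.3342, (cx,cy)=(0.1903,-0.9817)
member 3 (1-3): L=1.7605, (cx,cy)=(0.9952,-0.0983)
member 4 (2-3): L=4.1859, (cx,cy)=(0.2215,0.9752)
member 5 (2-4): L=1.8410, (cx,cy)=(1.0000,0.0000)
member 6 (3-4): L=4.1831, (cx,cy)=(0.2185,-0.9758)
member 7 (3-5): L=1.7909, (cx,cy)=(0.9688,0.2479)
member 8 (4-5): L=4.5999, (cx,cy)=(0.1785,0.9839)
member 9 (4-6): L=1.6740, (cx,cy)=(1.0000,0.0000)
member 10 (5-6): L=4.6057, (cx,cy)=(0.1852,-0.9827)
solve A·x = −loads:
  F[0-1] = -987.8019 N (compression)
  F[0-2] = +4489.0503 N (tension)
  F[1-2] = +1022.9789 N (tension)
  F[1-3] = -414.1233 N (compression)
  F[2-3] = -804.8708 N (compression)
  F[2-4] = -42.1877 N (compression)
  F[3-4] = +74.9578 N (tension)
  F[3-5] = +26.6411 N (tension)
  F[4-5] = -74.3402 N (compression)
  F[4-6] = -12.5409 N (compression)
  F[5-6] = +67.7132 N (tension)
  Rx@0 = -4271.6500 N
  Ry@0 = +963.5817 N
  Ry@6 = -66.5417 N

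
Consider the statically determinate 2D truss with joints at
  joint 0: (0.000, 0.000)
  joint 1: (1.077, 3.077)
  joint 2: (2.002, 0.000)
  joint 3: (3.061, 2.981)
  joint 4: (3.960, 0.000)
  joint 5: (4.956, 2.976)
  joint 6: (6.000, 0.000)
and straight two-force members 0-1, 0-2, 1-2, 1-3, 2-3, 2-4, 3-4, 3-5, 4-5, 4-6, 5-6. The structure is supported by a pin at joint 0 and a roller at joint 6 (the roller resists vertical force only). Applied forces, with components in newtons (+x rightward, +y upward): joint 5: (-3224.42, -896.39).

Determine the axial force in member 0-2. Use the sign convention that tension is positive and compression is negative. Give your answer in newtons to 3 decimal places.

N=7 nodes, M=11 members, R=3 reactions → 2N=14, M+R=14
member 0 (0-1): L=3.2600, (cx,cy)=(0.3304,0.9439)
member 1 (0-2): L=2.0020, (cx,cy)=(1.0000,0.0000)
member 2 (1-2): L=3.2130, (cx,cy)=(0.2879,-0.9577)
member 3 (1-3): L=1.9863, (cx,cy)=(0.9988,-0.0483)
member 4 (2-3): L=3.1635, (cx,cy)=(0.3348,0.9423)
member 5 (2-4): L=1.9580, (cx,cy)=(1.0000,0.0000)
member 6 (3-4): L=3.1136, (cx,cy)=(0.2887,-0.9574)
member 7 (3-5): L=1.8950, (cx,cy)=(1.0000,-0.0026)
member 8 (4-5): L=3.1382, (cx,cy)=(0.3174,0.9483)
member 9 (4-6): L=2.0400, (cx,cy)=(1.0000,0.0000)
member 10 (5-6): L=3.1538, (cx,cy)=(0.3310,-0.9436)
solve A·x = −loads:
  F[0-1] = -1859.6997 N (compression)
  F[0-2] = -2610.0420 N (compression)
  F[1-2] = +1891.4373 N (tension)
  F[1-3] = -1160.2604 N (compression)
  F[2-3] = -1922.2642 N (compression)
  F[2-4] = -1422.0299 N (compression)
  F[3-4] = +1839.7988 N (tension)
  F[3-5] = -2333.6078 N (compression)
  F[4-5] = -1857.4723 N (compression)
  F[4-6] = -301.3056 N (compression)
  F[5-6] = +910.2111 N (tension)
  Rx@0 = +3224.4200 N
  Ry@0 = +1755.2842 N
  Ry@6 = -858.8942 N

-2610.042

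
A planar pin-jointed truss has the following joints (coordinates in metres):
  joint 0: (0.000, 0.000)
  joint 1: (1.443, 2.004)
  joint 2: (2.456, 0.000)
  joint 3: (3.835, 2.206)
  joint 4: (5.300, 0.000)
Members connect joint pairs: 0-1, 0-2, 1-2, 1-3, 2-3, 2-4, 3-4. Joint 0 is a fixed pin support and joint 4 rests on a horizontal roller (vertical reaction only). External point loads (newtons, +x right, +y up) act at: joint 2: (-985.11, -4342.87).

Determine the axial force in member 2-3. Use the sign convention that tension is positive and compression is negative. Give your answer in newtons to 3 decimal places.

2646.108

N=5 nodes, M=7 members, R=3 reactions → 2N=10, M+R=10
member 0 (0-1): L=2.4695, (cx,cy)=(0.5843,0.8115)
member 1 (0-2): L=2.4560, (cx,cy)=(1.0000,0.0000)
member 2 (1-2): L=2.2455, (cx,cy)=(0.4511,-0.8925)
member 3 (1-3): L=2.4005, (cx,cy)=(0.9965,0.0841)
member 4 (2-3): L=2.6016, (cx,cy)=(0.5301,0.8480)
member 5 (2-4): L=2.8440, (cx,cy)=(1.0000,0.0000)
member 6 (3-4): L=2.6481, (cx,cy)=(0.5532,-0.8330)
solve A·x = −loads:
  F[0-1] = -2871.6796 N (compression)
  F[0-2] = +692.9179 N (tension)
  F[1-2] = +2352.0281 N (tension)
  F[1-3] = -2748.8438 N (compression)
  F[2-3] = +2646.1083 N (tension)
  F[2-4] = +1336.4768 N (tension)
  F[3-4] = -2415.8237 N (compression)
  Rx@0 = +985.1100 N
  Ry@0 = +2330.4004 N
  Ry@4 = +2012.4696 N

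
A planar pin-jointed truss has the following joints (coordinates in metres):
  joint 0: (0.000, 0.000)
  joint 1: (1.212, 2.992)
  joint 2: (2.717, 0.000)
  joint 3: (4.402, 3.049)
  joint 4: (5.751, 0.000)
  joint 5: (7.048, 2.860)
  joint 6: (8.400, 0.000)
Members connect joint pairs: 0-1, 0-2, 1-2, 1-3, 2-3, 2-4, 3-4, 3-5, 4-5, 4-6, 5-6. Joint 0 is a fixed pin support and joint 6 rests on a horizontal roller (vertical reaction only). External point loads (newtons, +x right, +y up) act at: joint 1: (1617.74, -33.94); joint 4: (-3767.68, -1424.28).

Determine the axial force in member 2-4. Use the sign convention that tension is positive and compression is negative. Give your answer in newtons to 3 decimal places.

-2357.215

N=7 nodes, M=11 members, R=3 reactions → 2N=14, M+R=14
member 0 (0-1): L=3.2282, (cx,cy)=(0.3754,0.9268)
member 1 (0-2): L=2.7170, (cx,cy)=(1.0000,0.0000)
member 2 (1-2): L=3.3492, (cx,cy)=(0.4494,-0.8933)
member 3 (1-3): L=3.1905, (cx,cy)=(0.9998,0.0179)
member 4 (2-3): L=3.4836, (cx,cy)=(0.4837,0.8752)
member 5 (2-4): L=3.0340, (cx,cy)=(1.0000,0.0000)
member 6 (3-4): L=3.3341, (cx,cy)=(0.4046,-0.9145)
member 7 (3-5): L=2.6527, (cx,cy)=(0.9975,-0.0712)
member 8 (4-5): L=3.1404, (cx,cy)=(0.4130,0.9107)
member 9 (4-6): L=2.6490, (cx,cy)=(1.0000,0.0000)
member 10 (5-6): L=3.1635, (cx,cy)=(0.4274,-0.9041)
solve A·x = −loads:
  F[0-1] = +105.7608 N (tension)
  F[0-2] = -2189.6475 N (compression)
  F[1-2] = -177.6839 N (compression)
  F[1-3] = -1498.4272 N (compression)
  F[2-3] = +181.3608 N (tension)
  F[2-4] = -2357.2146 N (compression)
  F[3-4] = -35.2491 N (compression)
  F[3-5] = -1399.7605 N (compression)
  F[4-5] = +1599.2900 N (tension)
  F[4-6] = +735.6789 N (tension)
  F[5-6] = -1721.3710 N (compression)
  Rx@0 = +2149.9400 N
  Ry@0 = -98.0238 N
  Ry@6 = +1556.2438 N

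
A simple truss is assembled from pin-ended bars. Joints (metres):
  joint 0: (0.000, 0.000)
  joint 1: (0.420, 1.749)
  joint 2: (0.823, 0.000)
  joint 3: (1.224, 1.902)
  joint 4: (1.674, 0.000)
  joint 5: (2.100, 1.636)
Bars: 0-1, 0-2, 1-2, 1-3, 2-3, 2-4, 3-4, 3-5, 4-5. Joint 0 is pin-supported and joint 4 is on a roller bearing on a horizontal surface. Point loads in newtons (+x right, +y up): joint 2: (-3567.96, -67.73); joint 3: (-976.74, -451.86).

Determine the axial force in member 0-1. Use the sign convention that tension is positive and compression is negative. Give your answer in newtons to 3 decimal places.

N=6 nodes, M=9 members, R=3 reactions → 2N=12, M+R=12
member 0 (0-1): L=1.7987, (cx,cy)=(0.2335,0.9724)
member 1 (0-2): L=0.8230, (cx,cy)=(1.0000,0.0000)
member 2 (1-2): L=1.7948, (cx,cy)=(0.2245,-0.9745)
member 3 (1-3): L=0.8184, (cx,cy)=(0.9824,0.1869)
member 4 (2-3): L=1.9438, (cx,cy)=(0.2063,0.9785)
member 5 (2-4): L=0.8510, (cx,cy)=(1.0000,0.0000)
member 6 (3-4): L=1.9545, (cx,cy)=(0.2302,-0.9731)
member 7 (3-5): L=0.9155, (cx,cy)=(0.9569,-0.2906)
member 8 (4-5): L=1.6906, (cx,cy)=(0.2520,0.9677)
solve A·x = −loads:
  F[0-1] = -1301.6535 N (compression)
  F[0-2] = -4240.7651 N (compression)
  F[1-2] = +1187.4162 N (tension)
  F[1-3] = -580.7891 N (compression)
  F[2-3] = -1113.3148 N (compression)
  F[2-4] = -176.5178 N (compression)
  F[3-4] = +766.6790 N (tension)
  F[3-5] = -0.0000 N (compression)
  F[4-5] = +0.0000 N (tension)
  Rx@0 = +4544.7000 N
  Ry@0 = +1265.6719 N
  Ry@4 = -746.0819 N

-1301.653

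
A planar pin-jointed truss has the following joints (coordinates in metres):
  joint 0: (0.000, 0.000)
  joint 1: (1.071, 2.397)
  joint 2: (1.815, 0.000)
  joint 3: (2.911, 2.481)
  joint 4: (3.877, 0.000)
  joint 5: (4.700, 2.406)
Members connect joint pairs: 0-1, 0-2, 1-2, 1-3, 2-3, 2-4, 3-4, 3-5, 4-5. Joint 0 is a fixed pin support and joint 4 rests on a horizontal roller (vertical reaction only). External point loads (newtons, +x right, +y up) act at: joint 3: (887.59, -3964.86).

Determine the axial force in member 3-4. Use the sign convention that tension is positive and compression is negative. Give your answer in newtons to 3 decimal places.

N=6 nodes, M=9 members, R=3 reactions → 2N=12, M+R=12
member 0 (0-1): L=2.6254, (cx,cy)=(0.4079,0.9130)
member 1 (0-2): L=1.8150, (cx,cy)=(1.0000,0.0000)
member 2 (1-2): L=2.5098, (cx,cy)=(0.2964,-0.9551)
member 3 (1-3): L=1.8419, (cx,cy)=(0.9990,0.0456)
member 4 (2-3): L=2.7123, (cx,cy)=(0.4041,0.9147)
member 5 (2-4): L=2.0620, (cx,cy)=(1.0000,0.0000)
member 6 (3-4): L=2.6624, (cx,cy)=(0.3628,-0.9319)
member 7 (3-5): L=1.7906, (cx,cy)=(0.9991,-0.0419)
member 8 (4-5): L=2.5429, (cx,cy)=(0.3237,0.9462)
solve A·x = −loads:
  F[0-1] = -459.9056 N (compression)
  F[0-2] = +1075.2039 N (tension)
  F[1-2] = +424.6738 N (tension)
  F[1-3] = -313.8294 N (compression)
  F[2-3] = -443.3981 N (compression)
  F[2-4] = +1380.2634 N (tension)
  F[3-4] = -3804.1929 N (compression)
  F[3-5] = -0.0000 N (compression)
  F[4-5] = +0.0000 N (tension)
  Rx@0 = -887.5900 N
  Ry@0 = +419.8979 N
  Ry@4 = +3544.9621 N

-3804.193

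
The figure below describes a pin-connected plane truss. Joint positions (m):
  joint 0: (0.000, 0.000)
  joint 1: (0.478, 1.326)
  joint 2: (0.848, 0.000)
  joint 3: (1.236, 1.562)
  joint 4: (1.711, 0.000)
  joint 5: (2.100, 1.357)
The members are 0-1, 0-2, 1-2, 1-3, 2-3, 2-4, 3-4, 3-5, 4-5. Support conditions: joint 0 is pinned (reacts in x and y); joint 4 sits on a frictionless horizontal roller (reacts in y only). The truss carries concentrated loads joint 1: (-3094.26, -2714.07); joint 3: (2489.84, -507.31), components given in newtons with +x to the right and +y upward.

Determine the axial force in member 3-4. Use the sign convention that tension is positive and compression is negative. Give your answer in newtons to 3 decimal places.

-1044.911

N=6 nodes, M=9 members, R=3 reactions → 2N=12, M+R=12
member 0 (0-1): L=1.4095, (cx,cy)=(0.3391,0.9407)
member 1 (0-2): L=0.8480, (cx,cy)=(1.0000,0.0000)
member 2 (1-2): L=1.3767, (cx,cy)=(0.2688,-0.9632)
member 3 (1-3): L=0.7939, (cx,cy)=(0.9548,0.2973)
member 4 (2-3): L=1.6095, (cx,cy)=(0.2411,0.9705)
member 5 (2-4): L=0.8630, (cx,cy)=(1.0000,0.0000)
member 6 (3-4): L=1.6326, (cx,cy)=(0.2909,-0.9567)
member 7 (3-5): L=0.8880, (cx,cy)=(0.9730,-0.2309)
member 8 (4-5): L=1.4117, (cx,cy)=(0.2756,0.9613)
solve A·x = −loads:
  F[0-1] = -2361.6142 N (compression)
  F[0-2] = +196.4539 N (tension)
  F[1-2] = +211.7109 N (tension)
  F[1-3] = +2342.3763 N (tension)
  F[2-3] = -210.1180 N (compression)
  F[2-4] = +304.0088 N (tension)
  F[3-4] = -1044.9111 N (compression)
  F[3-5] = -0.0000 N (compression)
  F[4-5] = +0.0000 N (tension)
  Rx@0 = +604.4200 N
  Ry@0 = +2221.6711 N
  Ry@4 = +999.7089 N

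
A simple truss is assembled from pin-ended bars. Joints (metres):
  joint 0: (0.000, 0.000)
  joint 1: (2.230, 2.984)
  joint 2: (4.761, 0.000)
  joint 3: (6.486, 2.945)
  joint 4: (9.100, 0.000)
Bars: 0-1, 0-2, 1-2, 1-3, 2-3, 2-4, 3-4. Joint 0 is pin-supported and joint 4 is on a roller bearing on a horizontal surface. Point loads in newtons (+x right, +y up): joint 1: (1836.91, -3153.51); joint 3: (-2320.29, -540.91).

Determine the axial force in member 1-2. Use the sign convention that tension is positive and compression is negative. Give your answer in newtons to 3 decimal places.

-573.054

N=5 nodes, M=7 members, R=3 reactions → 2N=10, M+R=10
member 0 (0-1): L=3.7252, (cx,cy)=(0.5986,0.8010)
member 1 (0-2): L=4.7610, (cx,cy)=(1.0000,0.0000)
member 2 (1-2): L=3.9128, (cx,cy)=(0.6468,-0.7626)
member 3 (1-3): L=4.2562, (cx,cy)=(1.0000,-0.0092)
member 4 (2-3): L=3.4130, (cx,cy)=(0.5054,0.8629)
member 5 (2-4): L=4.3390, (cx,cy)=(1.0000,0.0000)
member 6 (3-4): L=3.9378, (cx,cy)=(0.6638,-0.7479)
solve A·x = −loads:
  F[0-1] = -3351.5198 N (compression)
  F[0-2] = +1522.9225 N (tension)
  F[1-2] = -573.0543 N (compression)
  F[1-3] = -3472.6800 N (compression)
  F[2-3] = +506.4731 N (tension)
  F[2-4] = +896.2632 N (tension)
  F[3-4] = -1350.1442 N (compression)
  Rx@0 = +483.3800 N
  Ry@0 = +2684.6667 N
  Ry@4 = +1009.7533 N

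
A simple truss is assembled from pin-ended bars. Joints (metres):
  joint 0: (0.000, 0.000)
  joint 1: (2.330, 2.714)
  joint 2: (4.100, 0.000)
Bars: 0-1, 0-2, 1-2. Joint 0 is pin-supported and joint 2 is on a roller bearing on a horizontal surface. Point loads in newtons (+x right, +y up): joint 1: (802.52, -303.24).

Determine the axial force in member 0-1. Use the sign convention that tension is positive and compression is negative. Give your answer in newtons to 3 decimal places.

N=3 nodes, M=3 members, R=3 reactions → 2N=6, M+R=6
member 0 (0-1): L=3.5770, (cx,cy)=(0.6514,0.7587)
member 1 (0-2): L=4.1000, (cx,cy)=(1.0000,0.0000)
member 2 (1-2): L=3.2402, (cx,cy)=(0.5463,-0.8376)
solve A·x = −loads:
  F[0-1] = +527.6069 N (tension)
  F[0-2] = +458.8423 N (tension)
  F[1-2] = -839.9585 N (compression)
  Rx@0 = -802.5200 N
  Ry@0 = -400.3182 N
  Ry@2 = +703.5582 N

527.607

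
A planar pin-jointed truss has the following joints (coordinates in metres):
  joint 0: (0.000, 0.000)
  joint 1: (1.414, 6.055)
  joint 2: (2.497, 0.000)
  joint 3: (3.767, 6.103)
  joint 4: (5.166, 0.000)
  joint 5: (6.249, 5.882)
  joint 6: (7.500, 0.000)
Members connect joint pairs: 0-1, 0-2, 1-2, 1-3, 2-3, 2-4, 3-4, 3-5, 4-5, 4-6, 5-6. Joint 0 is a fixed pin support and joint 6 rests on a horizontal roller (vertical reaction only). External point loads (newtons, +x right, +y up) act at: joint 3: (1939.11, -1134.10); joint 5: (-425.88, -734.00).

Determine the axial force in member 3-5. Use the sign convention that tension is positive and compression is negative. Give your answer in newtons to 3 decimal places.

-1237.692

N=7 nodes, M=11 members, R=3 reactions → 2N=14, M+R=14
member 0 (0-1): L=6.2179, (cx,cy)=(0.2274,0.9738)
member 1 (0-2): L=2.4970, (cx,cy)=(1.0000,0.0000)
member 2 (1-2): L=6.1511, (cx,cy)=(0.1761,-0.9844)
member 3 (1-3): L=2.3535, (cx,cy)=(0.9998,0.0204)
member 4 (2-3): L=6.2337, (cx,cy)=(0.2037,0.9790)
member 5 (2-4): L=2.6690, (cx,cy)=(1.0000,0.0000)
member 6 (3-4): L=6.2613, (cx,cy)=(0.2234,-0.9747)
member 7 (3-5): L=2.4918, (cx,cy)=(0.9961,-0.0887)
member 8 (4-5): L=5.9809, (cx,cy)=(0.1811,0.9835)
member 9 (4-6): L=2.3340, (cx,cy)=(1.0000,0.0000)
member 10 (5-6): L=6.0136, (cx,cy)=(0.2080,-0.9781)
solve A·x = −loads:
  F[0-1] = +571.9907 N (tension)
  F[0-2] = +1383.1550 N (tension)
  F[1-2] = -561.1010 N (compression)
  F[1-3] = +228.9136 N (tension)
  F[2-3] = +564.1679 N (tension)
  F[2-4] = +1169.4260 N (tension)
  F[3-4] = -1622.3485 N (compression)
  F[3-5] = -1237.6920 N (compression)
  F[4-5] = +1607.9139 N (tension)
  F[4-6] = +515.7779 N (tension)
  F[5-6] = -2479.3463 N (compression)
  Rx@0 = -1513.2300 N
  Ry@0 = -557.0044 N
  Ry@6 = +2425.1044 N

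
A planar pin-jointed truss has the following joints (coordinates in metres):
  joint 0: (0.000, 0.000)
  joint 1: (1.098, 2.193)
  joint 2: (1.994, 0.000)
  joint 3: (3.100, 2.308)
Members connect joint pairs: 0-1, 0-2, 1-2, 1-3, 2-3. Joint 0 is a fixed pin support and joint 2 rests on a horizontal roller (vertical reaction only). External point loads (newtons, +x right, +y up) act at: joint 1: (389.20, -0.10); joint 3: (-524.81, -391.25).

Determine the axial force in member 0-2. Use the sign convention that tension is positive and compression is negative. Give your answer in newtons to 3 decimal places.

N=4 nodes, M=5 members, R=3 reactions → 2N=8, M+R=8
member 0 (0-1): L=2.4525, (cx,cy)=(0.4477,0.8942)
member 1 (0-2): L=1.9940, (cx,cy)=(1.0000,0.0000)
member 2 (1-2): L=2.3690, (cx,cy)=(0.3782,-0.9257)
member 3 (1-3): L=2.0053, (cx,cy)=(0.9984,0.0573)
member 4 (2-3): L=2.5593, (cx,cy)=(0.4321,0.9018)
solve A·x = −loads:
  F[0-1] = +42.0006 N (tension)
  F[0-2] = -154.4138 N (compression)
  F[1-2] = -62.2020 N (compression)
  F[1-3] = -347.4419 N (compression)
  F[2-3] = -411.7582 N (compression)
  Rx@0 = +135.6100 N
  Ry@0 = -37.5562 N
  Ry@2 = +428.9062 N

-154.414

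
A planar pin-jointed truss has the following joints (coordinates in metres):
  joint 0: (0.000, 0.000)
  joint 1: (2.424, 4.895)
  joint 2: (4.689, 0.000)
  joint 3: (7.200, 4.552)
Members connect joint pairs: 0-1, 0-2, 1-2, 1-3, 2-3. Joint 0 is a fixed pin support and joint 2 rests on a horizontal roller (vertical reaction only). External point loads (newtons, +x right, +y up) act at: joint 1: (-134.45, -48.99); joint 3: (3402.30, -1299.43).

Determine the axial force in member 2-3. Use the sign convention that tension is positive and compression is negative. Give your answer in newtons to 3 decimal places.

-1159.049

N=4 nodes, M=5 members, R=3 reactions → 2N=8, M+R=8
member 0 (0-1): L=5.4623, (cx,cy)=(0.4438,0.8961)
member 1 (0-2): L=4.6890, (cx,cy)=(1.0000,0.0000)
member 2 (1-2): L=5.3936, (cx,cy)=(0.4199,-0.9076)
member 3 (1-3): L=4.7883, (cx,cy)=(0.9974,-0.0716)
member 4 (2-3): L=5.1986, (cx,cy)=(0.4830,0.8756)
solve A·x = −loads:
  F[0-1] = +4279.1557 N (tension)
  F[0-2] = +1368.8954 N (tension)
  F[1-2] = -4592.8709 N (compression)
  F[1-3] = +3972.3384 N (tension)
  F[2-3] = -1159.0491 N (compression)
  Rx@0 = -3267.8500 N
  Ry@0 = -3834.7288 N
  Ry@2 = +5183.1488 N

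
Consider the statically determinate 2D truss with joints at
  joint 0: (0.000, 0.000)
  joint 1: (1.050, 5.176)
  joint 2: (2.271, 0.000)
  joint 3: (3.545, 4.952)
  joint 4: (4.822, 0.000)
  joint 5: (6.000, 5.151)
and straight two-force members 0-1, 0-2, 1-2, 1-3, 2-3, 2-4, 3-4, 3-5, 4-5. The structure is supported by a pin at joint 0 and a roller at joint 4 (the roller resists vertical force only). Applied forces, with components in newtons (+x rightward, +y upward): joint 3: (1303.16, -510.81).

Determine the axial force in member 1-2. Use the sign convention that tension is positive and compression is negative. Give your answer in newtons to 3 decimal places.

N=6 nodes, M=9 members, R=3 reactions → 2N=12, M+R=12
member 0 (0-1): L=5.2814, (cx,cy)=(0.1988,0.9800)
member 1 (0-2): L=2.2710, (cx,cy)=(1.0000,0.0000)
member 2 (1-2): L=5.3181, (cx,cy)=(0.2296,-0.9733)
member 3 (1-3): L=2.5050, (cx,cy)=(0.9960,-0.0894)
member 4 (2-3): L=5.1133, (cx,cy)=(0.2492,0.9685)
member 5 (2-4): L=2.5510, (cx,cy)=(1.0000,0.0000)
member 6 (3-4): L=5.1140, (cx,cy)=(0.2497,-0.9683)
member 7 (3-5): L=2.4631, (cx,cy)=(0.9967,0.0808)
member 8 (4-5): L=5.2840, (cx,cy)=(0.2229,0.9748)
solve A·x = −loads:
  F[0-1] = +1227.5198 N (tension)
  F[0-2] = +1059.1169 N (tension)
  F[1-2] = -1285.7777 N (compression)
  F[1-3] = +541.4199 N (tension)
  F[2-3] = +1292.1810 N (tension)
  F[2-4] = +441.9540 N (tension)
  F[3-4] = -1769.8936 N (compression)
  F[3-5] = +0.0000 N (tension)
  F[4-5] = -0.0000 N (compression)
  Rx@0 = -1303.1600 N
  Ry@0 = -1203.0162 N
  Ry@4 = +1713.8262 N

-1285.778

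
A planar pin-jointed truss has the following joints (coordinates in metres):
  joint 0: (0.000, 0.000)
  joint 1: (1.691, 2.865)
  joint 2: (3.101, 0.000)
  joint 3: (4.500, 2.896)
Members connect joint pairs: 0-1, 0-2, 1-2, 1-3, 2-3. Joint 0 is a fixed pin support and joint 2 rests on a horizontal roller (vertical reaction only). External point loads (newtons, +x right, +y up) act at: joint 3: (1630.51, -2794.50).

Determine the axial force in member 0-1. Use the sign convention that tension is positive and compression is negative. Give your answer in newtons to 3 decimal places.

N=4 nodes, M=5 members, R=3 reactions → 2N=8, M+R=8
member 0 (0-1): L=3.3268, (cx,cy)=(0.5083,0.8612)
member 1 (0-2): L=3.1010, (cx,cy)=(1.0000,0.0000)
member 2 (1-2): L=3.1932, (cx,cy)=(0.4416,-0.8972)
member 3 (1-3): L=2.8092, (cx,cy)=(0.9999,0.0110)
member 4 (2-3): L=3.2162, (cx,cy)=(0.4350,0.9004)
solve A·x = −loads:
  F[0-1] = +3232.1150 N (tension)
  F[0-2] = -12.3540 N (compression)
  F[1-2] = -3065.4151 N (compression)
  F[1-3] = +2996.6347 N (tension)
  F[2-3] = -3140.2138 N (compression)
  Rx@0 = -1630.5100 N
  Ry@0 = -2783.4448 N
  Ry@2 = +5577.9448 N

3232.115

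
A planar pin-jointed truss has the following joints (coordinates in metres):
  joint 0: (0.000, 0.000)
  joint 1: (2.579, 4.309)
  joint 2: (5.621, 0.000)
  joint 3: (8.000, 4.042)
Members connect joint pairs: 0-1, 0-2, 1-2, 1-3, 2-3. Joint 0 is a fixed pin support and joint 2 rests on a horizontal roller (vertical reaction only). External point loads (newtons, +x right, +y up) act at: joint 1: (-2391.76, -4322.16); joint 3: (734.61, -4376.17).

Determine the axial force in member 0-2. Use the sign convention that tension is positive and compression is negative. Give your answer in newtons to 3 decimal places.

-584.498

N=4 nodes, M=5 members, R=3 reactions → 2N=8, M+R=8
member 0 (0-1): L=5.0218, (cx,cy)=(0.5136,0.8581)
member 1 (0-2): L=5.6210, (cx,cy)=(1.0000,0.0000)
member 2 (1-2): L=5.2746, (cx,cy)=(0.5767,-0.8169)
member 3 (1-3): L=5.4276, (cx,cy)=(0.9988,-0.0492)
member 4 (2-3): L=4.6901, (cx,cy)=(0.5072,0.8618)
solve A·x = −loads:
  F[0-1] = -2088.6670 N (compression)
  F[0-2] = -584.4976 N (compression)
  F[1-2] = -3290.8536 N (compression)
  F[1-3] = +3220.9342 N (tension)
  F[2-3] = -4894.0380 N (compression)
  Rx@0 = +1657.1500 N
  Ry@0 = +1792.1904 N
  Ry@2 = +6906.1396 N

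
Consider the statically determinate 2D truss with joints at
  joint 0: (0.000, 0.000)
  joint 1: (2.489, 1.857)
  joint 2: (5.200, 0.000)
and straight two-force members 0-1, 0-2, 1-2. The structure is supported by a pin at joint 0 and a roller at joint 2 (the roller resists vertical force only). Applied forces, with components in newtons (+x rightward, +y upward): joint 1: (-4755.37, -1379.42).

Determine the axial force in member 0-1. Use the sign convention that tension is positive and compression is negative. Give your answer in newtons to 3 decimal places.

-4042.503

N=3 nodes, M=3 members, R=3 reactions → 2N=6, M+R=6
member 0 (0-1): L=3.1054, (cx,cy)=(0.8015,0.5980)
member 1 (0-2): L=5.2000, (cx,cy)=(1.0000,0.0000)
member 2 (1-2): L=3.2860, (cx,cy)=(0.8250,-0.5651)
solve A·x = −loads:
  F[0-1] = -4042.5029 N (compression)
  F[0-2] = -1515.2856 N (compression)
  F[1-2] = +1836.6908 N (tension)
  Rx@0 = +4755.3700 N
  Ry@0 = +2417.3711 N
  Ry@2 = -1037.9511 N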